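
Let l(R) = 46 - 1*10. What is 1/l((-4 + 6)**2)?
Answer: 1/36 ≈ 0.027778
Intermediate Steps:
l(R) = 36 (l(R) = 46 - 10 = 36)
1/l((-4 + 6)**2) = 1/36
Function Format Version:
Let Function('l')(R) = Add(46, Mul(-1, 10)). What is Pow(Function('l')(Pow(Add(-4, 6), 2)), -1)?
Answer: Rational(1, 36) ≈ 0.027778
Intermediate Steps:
Function('l')(R) = 36 (Function('l')(R) = Add(46, -10) = 36)
Pow(Function('l')(Pow(Add(-4, 6), 2)), -1) = Pow(36, -1) = Rational(1, 36)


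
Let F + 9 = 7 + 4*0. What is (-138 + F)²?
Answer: 19600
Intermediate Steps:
F = -2 (F = -9 + (7 + 4*0) = -9 + (7 + 0) = -9 + 7 = -2)
(-138 + F)² = (-138 - 2)² = (-140)² = 19600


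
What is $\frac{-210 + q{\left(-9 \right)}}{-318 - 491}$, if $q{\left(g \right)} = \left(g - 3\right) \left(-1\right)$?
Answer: $\frac{198}{809} \approx 0.24475$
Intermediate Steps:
$q{\left(g \right)} = 3 - g$ ($q{\left(g \right)} = \left(-3 + g\right) \left(-1\right) = 3 - g$)
$\frac{-210 + q{\left(-9 \right)}}{-318 - 491} = \frac{-210 + \left(3 - -9\right)}{-318 - 491} = \frac{-210 + \left(3 + 9\right)}{-809} = \left(-210 + 12\right) \left(- \frac{1}{809}\right) = \left(-198\right) \left(- \frac{1}{809}\right) = \frac{198}{809}$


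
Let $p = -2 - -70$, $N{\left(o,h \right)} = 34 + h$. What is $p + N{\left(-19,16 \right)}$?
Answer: $118$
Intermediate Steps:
$p = 68$ ($p = -2 + 70 = 68$)
$p + N{\left(-19,16 \right)} = 68 + \left(34 + 16\right) = 68 + 50 = 118$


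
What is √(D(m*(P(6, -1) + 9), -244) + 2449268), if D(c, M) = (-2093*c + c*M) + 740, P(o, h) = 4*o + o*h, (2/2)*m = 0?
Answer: 22*√5062 ≈ 1565.3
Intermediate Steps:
m = 0
P(o, h) = 4*o + h*o
D(c, M) = 740 - 2093*c + M*c (D(c, M) = (-2093*c + M*c) + 740 = 740 - 2093*c + M*c)
√(D(m*(P(6, -1) + 9), -244) + 2449268) = √((740 - 0*(6*(4 - 1) + 9) - 0*(6*(4 - 1) + 9)) + 2449268) = √((740 - 0*(6*3 + 9) - 0*(6*3 + 9)) + 2449268) = √((740 - 0*(18 + 9) - 0*(18 + 9)) + 2449268) = √((740 - 0*27 - 0*27) + 2449268) = √((740 - 2093*0 - 244*0) + 2449268) = √((740 + 0 + 0) + 2449268) = √(740 + 2449268) = √2450008 = 22*√5062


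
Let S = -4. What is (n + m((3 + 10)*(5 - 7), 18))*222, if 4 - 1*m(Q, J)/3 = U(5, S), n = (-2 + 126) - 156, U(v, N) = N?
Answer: -1776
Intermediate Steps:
n = -32 (n = 124 - 156 = -32)
m(Q, J) = 24 (m(Q, J) = 12 - 3*(-4) = 12 + 12 = 24)
(n + m((3 + 10)*(5 - 7), 18))*222 = (-32 + 24)*222 = -8*222 = -1776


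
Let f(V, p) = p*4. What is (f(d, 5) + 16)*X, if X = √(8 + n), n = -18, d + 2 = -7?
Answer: 36*I*√10 ≈ 113.84*I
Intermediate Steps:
d = -9 (d = -2 - 7 = -9)
X = I*√10 (X = √(8 - 18) = √(-10) = I*√10 ≈ 3.1623*I)
f(V, p) = 4*p
(f(d, 5) + 16)*X = (4*5 + 16)*(I*√10) = (20 + 16)*(I*√10) = 36*(I*√10) = 36*I*√10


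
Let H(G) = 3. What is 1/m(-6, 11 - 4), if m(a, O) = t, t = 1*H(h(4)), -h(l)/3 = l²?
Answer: ⅓ ≈ 0.33333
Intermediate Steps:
h(l) = -3*l²
t = 3 (t = 1*3 = 3)
m(a, O) = 3
1/m(-6, 11 - 4) = 1/3 = ⅓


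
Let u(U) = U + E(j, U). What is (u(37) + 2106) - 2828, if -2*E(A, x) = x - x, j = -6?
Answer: -685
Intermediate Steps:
E(A, x) = 0 (E(A, x) = -(x - x)/2 = -1/2*0 = 0)
u(U) = U (u(U) = U + 0 = U)
(u(37) + 2106) - 2828 = (37 + 2106) - 2828 = 2143 - 2828 = -685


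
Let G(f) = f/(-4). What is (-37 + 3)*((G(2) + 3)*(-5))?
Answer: 425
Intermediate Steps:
G(f) = -f/4
(-37 + 3)*((G(2) + 3)*(-5)) = (-37 + 3)*((-¼*2 + 3)*(-5)) = -34*(-½ + 3)*(-5) = -85*(-5) = -34*(-25/2) = 425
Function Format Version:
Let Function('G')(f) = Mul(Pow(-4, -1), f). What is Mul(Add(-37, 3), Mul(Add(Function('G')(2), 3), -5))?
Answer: 425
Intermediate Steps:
Function('G')(f) = Mul(Rational(-1, 4), f)
Mul(Add(-37, 3), Mul(Add(Function('G')(2), 3), -5)) = Mul(Add(-37, 3), Mul(Add(Mul(Rational(-1, 4), 2), 3), -5)) = Mul(-34, Mul(Add(Rational(-1, 2), 3), -5)) = Mul(-34, Mul(Rational(5, 2), -5)) = Mul(-34, Rational(-25, 2)) = 425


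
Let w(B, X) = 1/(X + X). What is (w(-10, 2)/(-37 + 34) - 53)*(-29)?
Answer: 18473/12 ≈ 1539.4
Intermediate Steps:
w(B, X) = 1/(2*X)
(w(-10, 2)/(-37 + 34) - 53)*(-29) = (((½)/2)/(-37 + 34) - 53)*(-29) = (((½)*(½))/(-3) - 53)*(-29) = ((¼)*(-⅓) - 53)*(-29) = (-1/12 - 53)*(-29) = -637/12*(-29) = 18473/12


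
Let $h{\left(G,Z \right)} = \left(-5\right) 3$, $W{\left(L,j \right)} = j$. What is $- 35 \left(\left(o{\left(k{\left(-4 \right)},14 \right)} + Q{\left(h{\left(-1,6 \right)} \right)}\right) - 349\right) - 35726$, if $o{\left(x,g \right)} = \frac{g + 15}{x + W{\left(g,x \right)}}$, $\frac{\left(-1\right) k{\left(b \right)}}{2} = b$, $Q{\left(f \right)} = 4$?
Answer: $- \frac{379431}{16} \approx -23714.0$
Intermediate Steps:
$h{\left(G,Z \right)} = -15$
$k{\left(b \right)} = - 2 b$
$o{\left(x,g \right)} = \frac{15 + g}{2 x}$ ($o{\left(x,g \right)} = \frac{g + 15}{x + x} = \frac{15 + g}{2 x}$)
$- 35 \left(\left(o{\left(k{\left(-4 \right)},14 \right)} + Q{\left(h{\left(-1,6 \right)} \right)}\right) - 349\right) - 35726 = - 35 \left(\left(\frac{15 + 14}{2 \left(\left(-2\right) \left(-4\right)\right)} + 4\right) - 349\right) - 35726 = - 35 \left(\left(\frac{1}{2} \cdot \frac{1}{8} \cdot 29 + 4\right) - 349\right) - 35726 = - 35 \left(\left(\frac{29}{16} + 4\right) - 349\right) - 35726 = - 35 \left(\frac{93}{16} - 349\right) - 35726 = \left(-35\right) \left(- \frac{5491}{16}\right) - 35726 = \frac{192185}{16} - 35726 = - \frac{379431}{16}$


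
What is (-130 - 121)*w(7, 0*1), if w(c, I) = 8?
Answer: -2008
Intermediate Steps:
(-130 - 121)*w(7, 0*1) = (-130 - 121)*8 = -251*8 = -2008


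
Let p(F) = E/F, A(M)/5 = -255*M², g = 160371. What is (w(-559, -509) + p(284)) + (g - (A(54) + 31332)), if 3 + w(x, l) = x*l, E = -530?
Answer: 586668049/142 ≈ 4.1315e+6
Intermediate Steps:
A(M) = -1275*M² (A(M) = 5*(-255*M²) = -1275*M²)
p(F) = -530/F
w(x, l) = -3 + l*x (w(x, l) = -3 + x*l = -3 + l*x)
(w(-559, -509) + p(284)) + (g - (A(54) + 31332)) = ((-3 - 509*(-559)) - 530/284) + (160371 - (-1275*54² + 31332)) = ((-3 + 284531) - 530*1/284) + (160371 - (-1275*2916 + 31332)) = (284528 - 265/142) + (160371 - (-3717900 + 31332)) = 40402711/142 + (160371 - 1*(-3686568)) = 40402711/142 + (160371 + 3686568) = 40402711/142 + 3846939 = 586668049/142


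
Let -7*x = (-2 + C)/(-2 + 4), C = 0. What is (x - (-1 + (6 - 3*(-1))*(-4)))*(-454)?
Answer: -118040/7 ≈ -16863.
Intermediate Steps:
x = ⅐ (x = -(-2 + 0)/(7*(-2 + 4)) = -(-2)/(7*2) = -⅐*(-1) = ⅐ ≈ 0.14286)
(x - (-1 + (6 - 3*(-1))*(-4)))*(-454) = (⅐ - (-1 + (6 - 3*(-1))*(-4)))*(-454) = (⅐ - (-1 + (6 + 3)*(-4)))*(-454) = (⅐ - (-1 + 9*(-4)))*(-454) = (⅐ - (-1 - 36))*(-454) = (⅐ - 1*(-37))*(-454) = (⅐ + 37)*(-454) = (260/7)*(-454) = -118040/7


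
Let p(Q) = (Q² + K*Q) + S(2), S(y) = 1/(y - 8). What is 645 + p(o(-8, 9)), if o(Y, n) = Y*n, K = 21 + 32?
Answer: 12077/6 ≈ 2012.8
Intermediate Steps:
K = 53
S(y) = 1/(-8 + y)
p(Q) = -⅙ + Q² + 53*Q (p(Q) = (Q² + 53*Q) + 1/(-8 + 2) = (Q² + 53*Q) + 1/(-6) = (Q² + 53*Q) - ⅙ = -⅙ + Q² + 53*Q)
645 + p(o(-8, 9)) = 645 + (-⅙ + (-8*9)² + 53*(-8*9)) = 645 + (-⅙ + (-72)² + 53*(-72)) = 645 + (-⅙ + 5184 - 3816) = 645 + 8207/6 = 12077/6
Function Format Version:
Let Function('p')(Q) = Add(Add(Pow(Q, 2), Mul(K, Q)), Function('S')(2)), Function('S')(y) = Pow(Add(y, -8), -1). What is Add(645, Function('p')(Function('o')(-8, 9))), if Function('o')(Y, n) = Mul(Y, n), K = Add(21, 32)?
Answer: Rational(12077, 6) ≈ 2012.8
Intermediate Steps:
K = 53
Function('S')(y) = Pow(Add(-8, y), -1)
Function('p')(Q) = Add(Rational(-1, 6), Pow(Q, 2), Mul(53, Q)) (Function('p')(Q) = Add(Add(Pow(Q, 2), Mul(53, Q)), Pow(Add(-8, 2), -1)) = Add(Add(Pow(Q, 2), Mul(53, Q)), Pow(-6, -1)) = Add(Add(Pow(Q, 2), Mul(53, Q)), Rational(-1, 6)) = Add(Rational(-1, 6), Pow(Q, 2), Mul(53, Q)))
Add(645, Function('p')(Function('o')(-8, 9))) = Add(645, Add(Rational(-1, 6), Pow(Mul(-8, 9), 2), Mul(53, Mul(-8, 9)))) = Add(645, Add(Rational(-1, 6), Pow(-72, 2), Mul(53, -72))) = Add(645, Add(Rational(-1, 6), 5184, -3816)) = Add(645, Rational(8207, 6)) = Rational(12077, 6)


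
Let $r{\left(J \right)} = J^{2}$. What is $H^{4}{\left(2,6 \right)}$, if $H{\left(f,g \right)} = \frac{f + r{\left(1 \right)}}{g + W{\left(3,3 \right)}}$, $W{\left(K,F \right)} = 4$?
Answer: $\frac{81}{10000} \approx 0.0081$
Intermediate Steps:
$H{\left(f,g \right)} = \frac{1 + f}{4 + g}$ ($H{\left(f,g \right)} = \frac{f + 1^{2}}{g + 4} = \frac{f + 1}{4 + g} = \frac{1 + f}{4 + g}$)
$H^{4}{\left(2,6 \right)} = \left(\frac{1 + 2}{4 + 6}\right)^{4} = \left(\frac{1}{10} \cdot 3\right)^{4} = \left(\frac{3}{10}\right)^{4} = \frac{81}{10000}$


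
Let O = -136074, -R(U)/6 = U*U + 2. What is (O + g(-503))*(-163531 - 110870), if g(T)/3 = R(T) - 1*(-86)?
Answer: 1286944531614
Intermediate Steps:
R(U) = -12 - 6*U² (R(U) = -6*(U*U + 2) = -6*(U² + 2) = -6*(2 + U²) = -12 - 6*U²)
g(T) = 222 - 18*T² (g(T) = 3*((-12 - 6*T²) - 1*(-86)) = 3*((-12 - 6*T²) + 86) = 3*(74 - 6*T²) = 222 - 18*T²)
(O + g(-503))*(-163531 - 110870) = (-136074 + (222 - 18*(-503)²))*(-163531 - 110870) = (-136074 + (222 - 18*253009))*(-274401) = (-136074 + (222 - 4554162))*(-274401) = (-136074 - 4553940)*(-274401) = -4690014*(-274401) = 1286944531614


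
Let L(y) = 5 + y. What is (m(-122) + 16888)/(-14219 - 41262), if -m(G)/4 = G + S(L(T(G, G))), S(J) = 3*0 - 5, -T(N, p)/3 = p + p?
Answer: -17396/55481 ≈ -0.31355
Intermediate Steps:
T(N, p) = -6*p (T(N, p) = -3*(p + p) = -6*p)
S(J) = -5 (S(J) = 0 - 5 = -5)
m(G) = 20 - 4*G (m(G) = -4*(G - 5) = -4*(-5 + G) = 20 - 4*G)
(m(-122) + 16888)/(-14219 - 41262) = ((20 - 4*(-122)) + 16888)/(-14219 - 41262) = ((20 + 488) + 16888)/(-55481) = (508 + 16888)*(-1/55481) = 17396*(-1/55481) = -17396/55481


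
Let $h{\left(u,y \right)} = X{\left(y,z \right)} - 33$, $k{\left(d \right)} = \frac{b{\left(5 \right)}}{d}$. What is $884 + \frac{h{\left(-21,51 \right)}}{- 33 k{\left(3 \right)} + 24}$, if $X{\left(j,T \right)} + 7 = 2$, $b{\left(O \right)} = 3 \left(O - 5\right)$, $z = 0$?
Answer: $\frac{10589}{12} \approx 882.42$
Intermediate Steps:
$b{\left(O \right)} = -15 + 3 O$ ($b{\left(O \right)} = 3 \left(-5 + O\right) = -15 + 3 O$)
$X{\left(j,T \right)} = -5$ ($X{\left(j,T \right)} = -7 + 2 = -5$)
$k{\left(d \right)} = 0$ ($k{\left(d \right)} = \frac{-15 + 3 \cdot 5}{d} = \frac{-15 + 15}{d} = \frac{0}{d} = 0$)
$h{\left(u,y \right)} = -38$ ($h{\left(u,y \right)} = -5 - 33 = -38$)
$884 + \frac{h{\left(-21,51 \right)}}{- 33 k{\left(3 \right)} + 24} = 884 - \frac{38}{\left(-33\right) 0 + 24} = 884 - \frac{38}{0 + 24} = 884 - \frac{38}{24} = 884 - \frac{19}{12} = \frac{10589}{12}$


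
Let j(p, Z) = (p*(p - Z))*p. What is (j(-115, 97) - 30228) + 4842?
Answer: -2829086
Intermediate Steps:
j(p, Z) = p²*(p - Z)
(j(-115, 97) - 30228) + 4842 = ((-115)²*(-115 - 1*97) - 30228) + 4842 = (13225*(-115 - 97) - 30228) + 4842 = (13225*(-212) - 30228) + 4842 = (-2803700 - 30228) + 4842 = -2833928 + 4842 = -2829086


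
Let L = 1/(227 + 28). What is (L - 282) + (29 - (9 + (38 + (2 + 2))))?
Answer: -77519/255 ≈ -304.00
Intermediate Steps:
L = 1/255 ≈ 0.0039216
(L - 282) + (29 - (9 + (38 + (2 + 2)))) = (1/255 - 282) + (29 - (9 + (38 + (2 + 2)))) = -71909/255 + (29 - (9 + (38 + 4))) = -71909/255 + (29 - (9 + 42)) = -71909/255 + (29 - 1*51) = -71909/255 + (29 - 51) = -71909/255 - 22 = -77519/255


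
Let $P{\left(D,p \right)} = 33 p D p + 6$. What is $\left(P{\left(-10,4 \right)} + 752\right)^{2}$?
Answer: $20448484$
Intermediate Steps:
$P{\left(D,p \right)} = 6 + 33 D p^{2}$ ($P{\left(D,p \right)} = 33 D p p + 6 = 33 D p^{2} + 6 = 6 + 33 D p^{2}$)
$\left(P{\left(-10,4 \right)} + 752\right)^{2} = \left(\left(6 + 33 \left(-10\right) 4^{2}\right) + 752\right)^{2} = \left(\left(6 + 33 \left(-10\right) 16\right) + 752\right)^{2} = \left(\left(6 - 5280\right) + 752\right)^{2} = \left(-5274 + 752\right)^{2} = \left(-4522\right)^{2} = 20448484$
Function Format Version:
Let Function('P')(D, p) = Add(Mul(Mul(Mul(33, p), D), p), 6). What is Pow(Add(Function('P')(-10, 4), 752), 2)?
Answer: 20448484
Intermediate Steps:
Function('P')(D, p) = Add(6, Mul(33, D, Pow(p, 2))) (Function('P')(D, p) = Add(Mul(Mul(33, D, p), p), 6) = Add(Mul(33, D, Pow(p, 2)), 6) = Add(6, Mul(33, D, Pow(p, 2))))
Pow(Add(Function('P')(-10, 4), 752), 2) = Pow(Add(Add(6, Mul(33, -10, Pow(4, 2))), 752), 2) = Pow(Add(Add(6, Mul(33, -10, 16)), 752), 2) = Pow(Add(Add(6, -5280), 752), 2) = Pow(Add(-5274, 752), 2) = Pow(-4522, 2) = 20448484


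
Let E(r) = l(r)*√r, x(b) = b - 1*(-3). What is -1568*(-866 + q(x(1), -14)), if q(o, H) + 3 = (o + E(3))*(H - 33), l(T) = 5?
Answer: 1657376 + 368480*√3 ≈ 2.2956e+6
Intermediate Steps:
x(b) = 3 + b (x(b) = b + 3 = 3 + b)
E(r) = 5*√r
q(o, H) = -3 + (-33 + H)*(o + 5*√3) (q(o, H) = -3 + (o + 5*√3)*(H - 33) = -3 + (o + 5*√3)*(-33 + H) = -3 + (-33 + H)*(o + 5*√3))
-1568*(-866 + q(x(1), -14)) = -1568*(-866 + (-3 - 165*√3 - 33*(3 + 1) - 14*(3 + 1) + 5*(-14)*√3)) = -1568*(-866 + (-3 - 165*√3 - 33*4 - 14*4 - 70*√3)) = -1568*(-866 + (-3 - 165*√3 - 132 - 56 - 70*√3)) = -1568*(-866 + (-191 - 235*√3)) = -1568*(-1057 - 235*√3) = 1657376 + 368480*√3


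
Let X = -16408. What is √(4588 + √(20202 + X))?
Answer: √(4588 + √3794) ≈ 68.188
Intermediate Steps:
√(4588 + √(20202 + X)) = √(4588 + √(20202 - 16408)) = √(4588 + √3794)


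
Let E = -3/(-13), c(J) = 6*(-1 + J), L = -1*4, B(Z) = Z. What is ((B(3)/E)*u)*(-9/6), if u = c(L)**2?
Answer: -17550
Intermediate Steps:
L = -4
c(J) = -6 + 6*J
E = 3/13 (E = -3*(-1/13) = 3/13 ≈ 0.23077)
u = 900 (u = (-6 + 6*(-4))**2 = (-6 - 24)**2 = (-30)**2 = 900)
((B(3)/E)*u)*(-9/6) = ((3/(3/13))*900)*(-9/6) = ((3*(13/3))*900)*(-9*1/6) = (13*900)*(-3/2) = 11700*(-3/2) = -17550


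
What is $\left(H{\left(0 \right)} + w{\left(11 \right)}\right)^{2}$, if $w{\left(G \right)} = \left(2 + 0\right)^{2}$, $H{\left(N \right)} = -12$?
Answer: $64$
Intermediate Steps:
$w{\left(G \right)} = 4$ ($w{\left(G \right)} = 2^{2} = 4$)
$\left(H{\left(0 \right)} + w{\left(11 \right)}\right)^{2} = \left(-12 + 4\right)^{2} = \left(-8\right)^{2} = 64$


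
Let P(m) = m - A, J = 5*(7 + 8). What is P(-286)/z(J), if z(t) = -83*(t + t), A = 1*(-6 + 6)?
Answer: 143/6225 ≈ 0.022972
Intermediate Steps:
J = 75 (J = 5*15 = 75)
A = 0 (A = 1*0 = 0)
P(m) = m (P(m) = m - 1*0 = m + 0 = m)
z(t) = -166*t
P(-286)/z(J) = -286/((-166*75)) = -286/(-12450) = -286*(-1/12450) = 143/6225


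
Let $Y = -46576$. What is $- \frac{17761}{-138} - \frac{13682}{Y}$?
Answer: $\frac{207281113}{1606872} \approx 129.0$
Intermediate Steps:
$- \frac{17761}{-138} - \frac{13682}{Y} = - \frac{17761}{-138} - \frac{13682}{-46576} = \left(-17761\right) \left(- \frac{1}{138}\right) - - \frac{6841}{23288} = \frac{17761}{138} + \frac{6841}{23288} = \frac{207281113}{1606872}$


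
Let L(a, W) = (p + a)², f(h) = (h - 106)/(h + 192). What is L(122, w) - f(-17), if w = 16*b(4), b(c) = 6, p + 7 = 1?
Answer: 2354923/175 ≈ 13457.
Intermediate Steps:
p = -6 (p = -7 + 1 = -6)
f(h) = (-106 + h)/(192 + h)
w = 96 (w = 16*6 = 96)
L(a, W) = (-6 + a)²
L(122, w) - f(-17) = (-6 + 122)² - (-106 - 17)/(192 - 17) = 116² - (-123)/175 = 13456 - (-123)/175 = 13456 - 1*(-123/175) = 13456 + 123/175 = 2354923/175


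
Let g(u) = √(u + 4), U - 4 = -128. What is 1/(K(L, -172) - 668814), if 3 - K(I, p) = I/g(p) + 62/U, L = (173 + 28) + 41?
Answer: -56180082/37573828761743 - 242*I*√42/37573828761743 ≈ -1.4952e-6 - 4.174e-11*I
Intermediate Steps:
U = -124 (U = 4 - 128 = -124)
g(u) = √(4 + u)
L = 242 (L = 201 + 41 = 242)
K(I, p) = 7/2 - I/√(4 + p) (K(I, p) = 3 - (I/(√(4 + p)) + 62/(-124)) = 3 - (I/√(4 + p) + 62*(-1/124)) = 3 - (I/√(4 + p) - ½) = 3 - (-½ + I/√(4 + p)) = 3 + (½ - I/√(4 + p)) = 7/2 - I/√(4 + p))
1/(K(L, -172) - 668814) = 1/((7/2 - 1*242/√(4 - 172)) - 668814) = 1/((7/2 - 1*242/√(-168)) - 668814) = 1/((7/2 - 1*242*(-I*√42/84)) - 668814) = 1/((7/2 + 121*I*√42/42) - 668814) = 1/(-1337621/2 + 121*I*√42/42)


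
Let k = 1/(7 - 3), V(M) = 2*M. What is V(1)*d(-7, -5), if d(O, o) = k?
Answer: 1/2 ≈ 0.50000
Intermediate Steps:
k = 1/4 ≈ 0.25000
d(O, o) = 1/4
V(1)*d(-7, -5) = (2*1)*(1/4) = 2*(1/4) = 1/2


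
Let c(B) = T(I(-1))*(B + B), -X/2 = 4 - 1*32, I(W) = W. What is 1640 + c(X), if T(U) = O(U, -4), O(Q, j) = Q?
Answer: 1528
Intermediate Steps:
T(U) = U
X = 56 (X = -2*(4 - 1*32) = -2*(4 - 32) = -2*(-28) = 56)
c(B) = -2*B (c(B) = -(B + B) = -2*B)
1640 + c(X) = 1640 - 2*56 = 1640 - 112 = 1528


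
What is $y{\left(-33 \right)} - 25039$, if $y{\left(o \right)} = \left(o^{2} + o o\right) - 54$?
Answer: $-22915$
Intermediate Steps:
$y{\left(o \right)} = -54 + 2 o^{2}$ ($y{\left(o \right)} = \left(o^{2} + o^{2}\right) - 54 = 2 o^{2} - 54 = -54 + 2 o^{2}$)
$y{\left(-33 \right)} - 25039 = \left(-54 + 2 \left(-33\right)^{2}\right) - 25039 = \left(-54 + 2 \cdot 1089\right) - 25039 = \left(-54 + 2178\right) - 25039 = 2124 - 25039 = -22915$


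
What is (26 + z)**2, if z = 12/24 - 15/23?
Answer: 1413721/2116 ≈ 668.11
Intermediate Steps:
z = -7/46 (z = 12*(1/24) - 15*1/23 = 1/2 - 15/23 = -7/46 ≈ -0.15217)
(26 + z)**2 = (26 - 7/46)**2 = (1189/46)**2 = 1413721/2116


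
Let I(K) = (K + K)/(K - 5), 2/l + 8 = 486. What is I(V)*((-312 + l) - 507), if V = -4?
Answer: -1565920/2151 ≈ -728.00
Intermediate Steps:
l = 1/239 (l = 2/(-8 + 486) = 2/478 = 2*(1/478) = 1/239 ≈ 0.0041841)
I(K) = 2*K/(-5 + K) (I(K) = (2*K)/(-5 + K) = 2*K/(-5 + K))
I(V)*((-312 + l) - 507) = (2*(-4)/(-5 - 4))*((-312 + 1/239) - 507) = (2*(-4)/(-9))*(-74567/239 - 507) = (2*(-4)*(-⅑))*(-195740/239) = (8/9)*(-195740/239) = -1565920/2151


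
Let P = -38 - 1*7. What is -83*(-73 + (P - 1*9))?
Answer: 10541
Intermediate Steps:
P = -45 (P = -38 - 7 = -45)
-83*(-73 + (P - 1*9)) = -83*(-73 + (-45 - 1*9)) = -83*(-73 + (-45 - 9)) = -83*(-73 - 54) = -83*(-127) = 10541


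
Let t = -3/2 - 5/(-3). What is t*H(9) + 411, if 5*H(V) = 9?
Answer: 4113/10 ≈ 411.30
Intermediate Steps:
t = ⅙ (t = -3*½ - 5*(-⅓) = -3/2 + 5/3 = ⅙ ≈ 0.16667)
H(V) = 9/5 (H(V) = (⅕)*9 = 9/5)
t*H(9) + 411 = (⅙)*(9/5) + 411 = 3/10 + 411 = 4113/10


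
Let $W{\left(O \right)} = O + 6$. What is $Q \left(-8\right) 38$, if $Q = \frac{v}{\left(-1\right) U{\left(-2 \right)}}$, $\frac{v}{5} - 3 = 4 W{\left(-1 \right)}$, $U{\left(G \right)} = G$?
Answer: $-17480$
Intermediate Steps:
$W{\left(O \right)} = 6 + O$
$v = 115$ ($v = 15 + 5 \cdot 4 \left(6 - 1\right) = 15 + 5 \cdot 4 \cdot 5 = 15 + 5 \cdot 20 = 15 + 100 = 115$)
$Q = \frac{115}{2}$ ($Q = \frac{115}{\left(-1\right) \left(-2\right)} = \frac{115}{2} \approx 57.5$)
$Q \left(-8\right) 38 = \frac{115}{2} \left(-8\right) 38 = \left(-460\right) 38 = -17480$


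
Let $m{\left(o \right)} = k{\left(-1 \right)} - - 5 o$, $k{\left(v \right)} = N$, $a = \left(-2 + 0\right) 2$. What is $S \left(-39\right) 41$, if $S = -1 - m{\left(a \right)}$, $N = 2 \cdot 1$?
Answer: $-27183$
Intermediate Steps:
$a = -4$ ($a = \left(-2\right) 2 = -4$)
$N = 2$
$k{\left(v \right)} = 2$
$m{\left(o \right)} = 2 + 5 o$ ($m{\left(o \right)} = 2 - - 5 o = 2 + 5 o$)
$S = 17$ ($S = -1 - \left(2 + 5 \left(-4\right)\right) = -1 - \left(2 - 20\right) = -1 - -18 = -1 + 18 = 17$)
$S \left(-39\right) 41 = 17 \left(-39\right) 41 = \left(-663\right) 41 = -27183$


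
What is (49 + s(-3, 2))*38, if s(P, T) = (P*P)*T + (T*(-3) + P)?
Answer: 2204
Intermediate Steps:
s(P, T) = P - 3*T + T*P² (s(P, T) = P²*T + (-3*T + P) = T*P² + (P - 3*T) = P - 3*T + T*P²)
(49 + s(-3, 2))*38 = (49 + (-3 - 3*2 + 2*(-3)²))*38 = (49 + (-3 - 6 + 2*9))*38 = (49 + (-3 - 6 + 18))*38 = (49 + 9)*38 = 58*38 = 2204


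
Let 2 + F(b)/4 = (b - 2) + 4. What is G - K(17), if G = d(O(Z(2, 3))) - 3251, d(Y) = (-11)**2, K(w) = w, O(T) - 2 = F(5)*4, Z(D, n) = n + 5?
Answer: -3147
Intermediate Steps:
F(b) = 4*b (F(b) = -8 + 4*((b - 2) + 4) = -8 + 4*((-2 + b) + 4) = -8 + 4*(2 + b) = -8 + (8 + 4*b) = 4*b)
Z(D, n) = 5 + n
O(T) = 82 (O(T) = 2 + (4*5)*4 = 2 + 20*4 = 2 + 80 = 82)
d(Y) = 121
G = -3130 (G = 121 - 3251 = -3130)
G - K(17) = -3130 - 1*17 = -3130 - 17 = -3147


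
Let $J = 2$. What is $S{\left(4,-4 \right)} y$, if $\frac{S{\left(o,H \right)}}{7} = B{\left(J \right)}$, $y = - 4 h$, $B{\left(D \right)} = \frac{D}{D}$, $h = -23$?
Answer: $644$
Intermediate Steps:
$B{\left(D \right)} = 1$
$y = 92$ ($y = \left(-4\right) \left(-23\right) = 92$)
$S{\left(o,H \right)} = 7$ ($S{\left(o,H \right)} = 7 \cdot 1 = 7$)
$S{\left(4,-4 \right)} y = 7 \cdot 92 = 644$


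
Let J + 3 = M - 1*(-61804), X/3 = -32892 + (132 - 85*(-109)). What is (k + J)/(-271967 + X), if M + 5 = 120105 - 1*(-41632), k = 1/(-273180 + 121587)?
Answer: -8471509517/12978331509 ≈ -0.65274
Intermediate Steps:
k = -1/151593 (k = 1/(-151593) = -1/151593 ≈ -6.5966e-6)
M = 161732 (M = -5 + (120105 - 1*(-41632)) = -5 + (120105 + 41632) = -5 + 161737 = 161732)
X = -70485 (X = 3*(-32892 + (132 - 85*(-109))) = 3*(-32892 + (132 + 9265)) = 3*(-32892 + 9397) = 3*(-23495) = -70485)
J = 223533 (J = -3 + (161732 - 1*(-61804)) = -3 + (161732 + 61804) = -3 + 223536 = 223533)
(k + J)/(-271967 + X) = (-1/151593 + 223533)/(-271967 - 70485) = (33886038068/151593)/(-342452) = (33886038068/151593)*(-1/342452) = -8471509517/12978331509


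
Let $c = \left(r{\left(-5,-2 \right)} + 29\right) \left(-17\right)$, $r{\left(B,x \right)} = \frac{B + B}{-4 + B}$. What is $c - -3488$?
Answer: $\frac{26785}{9} \approx 2976.1$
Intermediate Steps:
$r{\left(B,x \right)} = \frac{2 B}{-4 + B}$
$c = - \frac{4607}{9}$ ($c = \left(2 \left(-5\right) \frac{1}{-4 - 5} + 29\right) \left(-17\right) = \left(2 \left(-5\right) \frac{1}{-9} + 29\right) \left(-17\right) = \left(2 \left(-5\right) \left(- \frac{1}{9}\right) + 29\right) \left(-17\right) = \left(\frac{10}{9} + 29\right) \left(-17\right) = \frac{271}{9} \left(-17\right) = - \frac{4607}{9} \approx -511.89$)
$c - -3488 = - \frac{4607}{9} - -3488 = - \frac{4607}{9} + 3488 = \frac{26785}{9}$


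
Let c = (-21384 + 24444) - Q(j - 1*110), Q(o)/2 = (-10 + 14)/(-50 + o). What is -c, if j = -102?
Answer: -400864/131 ≈ -3060.0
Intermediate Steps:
Q(o) = 8/(-50 + o) (Q(o) = 2*((-10 + 14)/(-50 + o)) = 2*(4/(-50 + o)) = 8/(-50 + o))
c = 400864/131 (c = (-21384 + 24444) - 8/(-50 + (-102 - 1*110)) = 3060 - 8/(-50 + (-102 - 110)) = 3060 - 8/(-50 - 212) = 3060 - 8/(-262) = 3060 - 8*(-1)/262 = 3060 - 1*(-4/131) = 3060 + 4/131 = 400864/131 ≈ 3060.0)
-c = -1*400864/131 = -400864/131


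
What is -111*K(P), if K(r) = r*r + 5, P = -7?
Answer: -5994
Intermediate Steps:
K(r) = 5 + r² (K(r) = r² + 5 = 5 + r²)
-111*K(P) = -111*(5 + (-7)²) = -111*(5 + 49) = -111*54 = -5994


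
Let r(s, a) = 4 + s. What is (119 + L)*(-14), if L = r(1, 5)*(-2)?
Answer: -1526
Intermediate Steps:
L = -10 (L = (4 + 1)*(-2) = 5*(-2) = -10)
(119 + L)*(-14) = (119 - 10)*(-14) = 109*(-14) = -1526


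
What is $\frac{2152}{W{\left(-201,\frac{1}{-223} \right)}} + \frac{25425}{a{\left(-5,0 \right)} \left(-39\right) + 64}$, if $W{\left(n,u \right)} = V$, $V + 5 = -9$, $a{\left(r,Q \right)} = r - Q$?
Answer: $- \frac{14387}{259} \approx -55.548$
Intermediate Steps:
$V = -14$ ($V = -5 - 9 = -14$)
$W{\left(n,u \right)} = -14$
$\frac{2152}{W{\left(-201,\frac{1}{-223} \right)}} + \frac{25425}{a{\left(-5,0 \right)} \left(-39\right) + 64} = \frac{2152}{-14} + \frac{25425}{\left(-5 - 0\right) \left(-39\right) + 64} = 2152 \left(- \frac{1}{14}\right) + \frac{25425}{\left(-5 + 0\right) \left(-39\right) + 64} = - \frac{1076}{7} + \frac{25425}{\left(-5\right) \left(-39\right) + 64} = - \frac{1076}{7} + \frac{25425}{195 + 64} = - \frac{1076}{7} + \frac{25425}{259} = - \frac{14387}{259}$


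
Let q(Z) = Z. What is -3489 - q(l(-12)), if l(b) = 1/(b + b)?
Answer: -83735/24 ≈ -3489.0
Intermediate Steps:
l(b) = 1/(2*b)
-3489 - q(l(-12)) = -3489 - 1/(2*(-12)) = -3489 - (-1)/(2*12) = -3489 - 1*(-1/24) = -3489 + 1/24 = -83735/24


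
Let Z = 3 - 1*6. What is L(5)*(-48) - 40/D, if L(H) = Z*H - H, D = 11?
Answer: 10520/11 ≈ 956.36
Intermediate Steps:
Z = -3 (Z = 3 - 6 = -3)
L(H) = -4*H (L(H) = -3*H - H = -4*H)
L(5)*(-48) - 40/D = -4*5*(-48) - 40/11 = -20*(-48) - 40*1/11 = 960 - 40/11 = 10520/11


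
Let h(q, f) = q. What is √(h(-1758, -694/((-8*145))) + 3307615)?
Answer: √3305857 ≈ 1818.2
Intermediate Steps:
√(h(-1758, -694/((-8*145))) + 3307615) = √(-1758 + 3307615) = √3305857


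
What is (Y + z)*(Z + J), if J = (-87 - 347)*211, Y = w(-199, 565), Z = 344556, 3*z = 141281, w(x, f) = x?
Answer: 35590519688/3 ≈ 1.1864e+10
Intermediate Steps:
z = 141281/3 (z = (1/3)*141281 = 141281/3 ≈ 47094.)
Y = -199
J = -91574 (J = -434*211 = -91574)
(Y + z)*(Z + J) = (-199 + 141281/3)*(344556 - 91574) = (140684/3)*252982 = 35590519688/3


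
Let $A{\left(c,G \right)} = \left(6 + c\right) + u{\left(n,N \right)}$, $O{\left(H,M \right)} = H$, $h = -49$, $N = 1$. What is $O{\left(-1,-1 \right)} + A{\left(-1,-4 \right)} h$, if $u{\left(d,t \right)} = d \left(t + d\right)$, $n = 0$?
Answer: $-246$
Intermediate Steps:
$u{\left(d,t \right)} = d \left(d + t\right)$
$A{\left(c,G \right)} = 6 + c$ ($A{\left(c,G \right)} = \left(6 + c\right) + 0 \left(0 + 1\right) = \left(6 + c\right) + 0 \cdot 1 = \left(6 + c\right) + 0 = 6 + c$)
$O{\left(-1,-1 \right)} + A{\left(-1,-4 \right)} h = -1 + \left(6 - 1\right) \left(-49\right) = -1 + 5 \left(-49\right) = -1 - 245 = -246$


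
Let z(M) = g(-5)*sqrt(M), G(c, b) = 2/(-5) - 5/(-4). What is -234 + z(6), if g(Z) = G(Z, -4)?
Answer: -234 + 17*sqrt(6)/20 ≈ -231.92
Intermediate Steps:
G(c, b) = 17/20 (G(c, b) = 2*(-1/5) - 5*(-1/4) = -2/5 + 5/4 = 17/20)
g(Z) = 17/20
z(M) = 17*sqrt(M)/20
-234 + z(6) = -234 + 17*sqrt(6)/20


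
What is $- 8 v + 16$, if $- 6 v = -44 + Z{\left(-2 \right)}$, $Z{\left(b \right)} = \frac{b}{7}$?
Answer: $- \frac{904}{21} \approx -43.048$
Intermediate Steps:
$Z{\left(b \right)} = \frac{b}{7}$ ($Z{\left(b \right)} = b \frac{1}{7} = \frac{b}{7}$)
$v = \frac{155}{21}$ ($v = - \frac{-44 + \frac{1}{7} \left(-2\right)}{6} = - \frac{-44 - \frac{2}{7}}{6} = \left(- \frac{1}{6}\right) \left(- \frac{310}{7}\right) = \frac{155}{21} \approx 7.381$)
$- 8 v + 16 = \left(-8\right) \frac{155}{21} + 16 = - \frac{1240}{21} + 16 = - \frac{904}{21}$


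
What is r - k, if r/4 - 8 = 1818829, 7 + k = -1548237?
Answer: 8823592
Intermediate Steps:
k = -1548244 (k = -7 - 1548237 = -1548244)
r = 7275348 (r = 32 + 4*1818829 = 32 + 7275316 = 7275348)
r - k = 7275348 - 1*(-1548244) = 7275348 + 1548244 = 8823592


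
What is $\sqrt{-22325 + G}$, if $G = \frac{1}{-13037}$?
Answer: $\frac{i \sqrt{3794432225962}}{13037} \approx 149.42 i$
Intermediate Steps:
$G = - \frac{1}{13037} \approx -7.6705 \cdot 10^{-5}$
$\sqrt{-22325 + G} = \sqrt{-22325 - \frac{1}{13037}} = \sqrt{- \frac{291051026}{13037}} = \frac{i \sqrt{3794432225962}}{13037}$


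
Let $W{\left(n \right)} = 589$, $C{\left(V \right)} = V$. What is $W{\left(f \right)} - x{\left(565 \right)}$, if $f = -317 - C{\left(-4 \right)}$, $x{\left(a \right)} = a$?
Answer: $24$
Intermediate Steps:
$f = -313$ ($f = -317 - -4 = -317 + 4 = -313$)
$W{\left(f \right)} - x{\left(565 \right)} = 589 - 565 = 24$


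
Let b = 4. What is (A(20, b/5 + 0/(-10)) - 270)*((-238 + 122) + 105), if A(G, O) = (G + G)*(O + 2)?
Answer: 1738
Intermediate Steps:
A(G, O) = 2*G*(2 + O) (A(G, O) = (2*G)*(2 + O) = 2*G*(2 + O))
(A(20, b/5 + 0/(-10)) - 270)*((-238 + 122) + 105) = (2*20*(2 + (4/5 + 0/(-10))) - 270)*((-238 + 122) + 105) = (2*20*(2 + (4*(⅕) + 0*(-⅒))) - 270)*(-116 + 105) = (2*20*(2 + (⅘ + 0)) - 270)*(-11) = (2*20*(2 + ⅘) - 270)*(-11) = (2*20*(14/5) - 270)*(-11) = (112 - 270)*(-11) = -158*(-11) = 1738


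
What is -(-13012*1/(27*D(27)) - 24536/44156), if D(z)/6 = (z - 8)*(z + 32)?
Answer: 33094372/52755381 ≈ 0.62732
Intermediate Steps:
D(z) = 6*(-8 + z)*(32 + z) (D(z) = 6*((z - 8)*(z + 32)) = 6*((-8 + z)*(32 + z)) = 6*(-8 + z)*(32 + z))
-(-13012*1/(27*D(27)) - 24536/44156) = -(-13012*1/(27*(-1536 + 6*27² + 144*27)) - 24536/44156) = -(-13012*1/(27*(-1536 + 6*729 + 3888)) - 24536*1/44156) = -(-13012*1/(27*(-1536 + 4374 + 3888)) - 6134/11039) = -(-13012/(27*6726) - 6134/11039) = -(-13012/181602 - 6134/11039) = -(-13012*1/181602 - 6134/11039) = -(-6506/90801 - 6134/11039) = -1*(-33094372/52755381) = 33094372/52755381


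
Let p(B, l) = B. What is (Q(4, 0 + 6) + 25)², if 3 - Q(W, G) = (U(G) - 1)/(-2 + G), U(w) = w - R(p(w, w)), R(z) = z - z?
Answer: 11449/16 ≈ 715.56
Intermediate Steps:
R(z) = 0
U(w) = w (U(w) = w - 1*0 = w + 0 = w)
Q(W, G) = 3 - (-1 + G)/(-2 + G) (Q(W, G) = 3 - (G - 1)/(-2 + G) = 3 - (-1 + G)/(-2 + G))
(Q(4, 0 + 6) + 25)² = ((-5 + 2*(0 + 6))/(-2 + (0 + 6)) + 25)² = ((-5 + 2*6)/(-2 + 6) + 25)² = ((-5 + 12)/4 + 25)² = ((¼)*7 + 25)² = (7/4 + 25)² = (107/4)² = 11449/16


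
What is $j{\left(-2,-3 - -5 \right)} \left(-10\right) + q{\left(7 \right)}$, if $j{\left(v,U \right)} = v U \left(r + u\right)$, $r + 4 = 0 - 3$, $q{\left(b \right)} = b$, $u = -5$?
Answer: $-473$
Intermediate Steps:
$r = -7$ ($r = -4 + \left(0 - 3\right) = -4 - 3 = -7$)
$j{\left(v,U \right)} = - 12 U v$ ($j{\left(v,U \right)} = v U \left(-7 - 5\right) = U v \left(-12\right) = - 12 U v$)
$j{\left(-2,-3 - -5 \right)} \left(-10\right) + q{\left(7 \right)} = \left(-12\right) \left(-3 - -5\right) \left(-2\right) \left(-10\right) + 7 = \left(-12\right) \left(-3 + 5\right) \left(-2\right) \left(-10\right) + 7 = \left(-12\right) 2 \left(-2\right) \left(-10\right) + 7 = 48 \left(-10\right) + 7 = -480 + 7 = -473$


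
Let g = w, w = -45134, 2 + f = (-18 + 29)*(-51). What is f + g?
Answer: -45697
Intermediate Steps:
f = -563 (f = -2 + (-18 + 29)*(-51) = -2 + 11*(-51) = -2 - 561 = -563)
g = -45134
f + g = -563 - 45134 = -45697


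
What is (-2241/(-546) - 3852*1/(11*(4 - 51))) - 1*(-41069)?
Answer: 3865433749/94094 ≈ 41081.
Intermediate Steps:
(-2241/(-546) - 3852*1/(11*(4 - 51))) - 1*(-41069) = (-2241*(-1/546) - 3852/((-47*11))) + 41069 = (747/182 - 3852/(-517)) + 41069 = (747/182 - 3852*(-1/517)) + 41069 = (747/182 + 3852/517) + 41069 = 1087263/94094 + 41069 = 3865433749/94094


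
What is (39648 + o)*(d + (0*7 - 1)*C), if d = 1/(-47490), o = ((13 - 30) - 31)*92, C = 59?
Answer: -16452821392/7915 ≈ -2.0787e+6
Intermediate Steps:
o = -4416 (o = (-17 - 31)*92 = -48*92 = -4416)
d = -1/47490 ≈ -2.1057e-5
(39648 + o)*(d + (0*7 - 1)*C) = (39648 - 4416)*(-1/47490 + (0*7 - 1)*59) = 35232*(-1/47490 + (0 - 1)*59) = 35232*(-1/47490 - 1*59) = 35232*(-1/47490 - 59) = 35232*(-2801911/47490) = -16452821392/7915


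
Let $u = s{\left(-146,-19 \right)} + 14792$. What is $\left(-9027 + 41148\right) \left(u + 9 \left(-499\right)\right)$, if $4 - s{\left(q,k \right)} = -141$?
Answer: $335535966$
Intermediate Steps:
$s{\left(q,k \right)} = 145$ ($s{\left(q,k \right)} = 4 - -141 = 4 + 141 = 145$)
$u = 14937$ ($u = 145 + 14792 = 14937$)
$\left(-9027 + 41148\right) \left(u + 9 \left(-499\right)\right) = \left(-9027 + 41148\right) \left(14937 + 9 \left(-499\right)\right) = 32121 \left(14937 - 4491\right) = 32121 \cdot 10446 = 335535966$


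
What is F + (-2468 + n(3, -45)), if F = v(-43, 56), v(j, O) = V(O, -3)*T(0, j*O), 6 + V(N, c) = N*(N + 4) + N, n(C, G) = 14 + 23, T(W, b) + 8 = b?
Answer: -8240991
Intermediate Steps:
T(W, b) = -8 + b
n(C, G) = 37
V(N, c) = -6 + N + N*(4 + N) (V(N, c) = -6 + (N*(N + 4) + N) = -6 + (N*(4 + N) + N) = -6 + (N + N*(4 + N)) = -6 + N + N*(4 + N))
v(j, O) = (-8 + O*j)*(-6 + O**2 + 5*O) (v(j, O) = (-6 + O**2 + 5*O)*(-8 + j*O) = (-6 + O**2 + 5*O)*(-8 + O*j) = (-8 + O*j)*(-6 + O**2 + 5*O))
F = -8238560 (F = (-8 + 56*(-43))*(-6 + 56**2 + 5*56) = (-8 - 2408)*(-6 + 3136 + 280) = -2416*3410 = -8238560)
F + (-2468 + n(3, -45)) = -8238560 + (-2468 + 37) = -8238560 - 2431 = -8240991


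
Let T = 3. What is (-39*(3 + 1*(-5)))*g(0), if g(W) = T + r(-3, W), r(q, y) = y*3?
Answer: 234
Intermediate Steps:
r(q, y) = 3*y
g(W) = 3 + 3*W
(-39*(3 + 1*(-5)))*g(0) = (-39*(3 + 1*(-5)))*(3 + 3*0) = (-39*(3 - 5))*(3 + 0) = -39*(-2)*3 = 78*3 = 234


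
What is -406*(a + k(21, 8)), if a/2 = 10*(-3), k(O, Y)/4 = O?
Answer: -9744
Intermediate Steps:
k(O, Y) = 4*O
a = -60 (a = 2*(10*(-3)) = 2*(-30) = -60)
-406*(a + k(21, 8)) = -406*(-60 + 4*21) = -406*(-60 + 84) = -406*24 = -9744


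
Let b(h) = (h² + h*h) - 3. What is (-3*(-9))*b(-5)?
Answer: 1269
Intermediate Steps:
b(h) = -3 + 2*h² (b(h) = (h² + h²) - 3 = 2*h² - 3 = -3 + 2*h²)
(-3*(-9))*b(-5) = (-3*(-9))*(-3 + 2*(-5)²) = 27*(-3 + 2*25) = 27*(-3 + 50) = 27*47 = 1269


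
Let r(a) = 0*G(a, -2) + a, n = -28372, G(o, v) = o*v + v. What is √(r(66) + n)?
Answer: I*√28306 ≈ 168.24*I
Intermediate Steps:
G(o, v) = v + o*v
r(a) = a (r(a) = 0*(-2*(1 + a)) + a = 0*(-2 - 2*a) + a = 0 + a = a)
√(r(66) + n) = √(66 - 28372) = √(-28306) = I*√28306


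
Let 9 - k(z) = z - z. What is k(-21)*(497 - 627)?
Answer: -1170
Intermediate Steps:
k(z) = 9 (k(z) = 9 - (z - z) = 9 - 1*0 = 9 + 0 = 9)
k(-21)*(497 - 627) = 9*(497 - 627) = 9*(-130) = -1170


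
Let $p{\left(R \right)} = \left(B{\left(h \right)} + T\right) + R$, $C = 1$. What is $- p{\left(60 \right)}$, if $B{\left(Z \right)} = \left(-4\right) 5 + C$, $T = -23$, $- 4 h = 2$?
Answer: $-18$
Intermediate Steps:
$h = - \frac{1}{2}$ ($h = \left(- \frac{1}{4}\right) 2 = - \frac{1}{2} \approx -0.5$)
$B{\left(Z \right)} = -19$ ($B{\left(Z \right)} = \left(-4\right) 5 + 1 = -20 + 1 = -19$)
$p{\left(R \right)} = -42 + R$ ($p{\left(R \right)} = \left(-19 - 23\right) + R = -42 + R$)
$- p{\left(60 \right)} = - (-42 + 60) = \left(-1\right) 18 = -18$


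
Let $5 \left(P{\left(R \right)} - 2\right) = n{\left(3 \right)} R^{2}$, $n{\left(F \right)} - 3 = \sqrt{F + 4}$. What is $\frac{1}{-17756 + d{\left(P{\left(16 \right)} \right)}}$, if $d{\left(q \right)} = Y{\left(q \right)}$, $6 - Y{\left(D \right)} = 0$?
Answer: $- \frac{1}{17750} \approx -5.6338 \cdot 10^{-5}$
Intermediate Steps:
$n{\left(F \right)} = 3 + \sqrt{4 + F}$ ($n{\left(F \right)} = 3 + \sqrt{F + 4} = 3 + \sqrt{4 + F}$)
$Y{\left(D \right)} = 6$ ($Y{\left(D \right)} = 6 - 0 = 6 + 0 = 6$)
$P{\left(R \right)} = 2 + \frac{R^{2} \left(3 + \sqrt{7}\right)}{5}$ ($P{\left(R \right)} = 2 + \frac{\left(3 + \sqrt{4 + 3}\right) R^{2}}{5} = 2 + \frac{\left(3 + \sqrt{7}\right) R^{2}}{5} = 2 + \frac{R^{2} \left(3 + \sqrt{7}\right)}{5}$)
$d{\left(q \right)} = 6$
$\frac{1}{-17756 + d{\left(P{\left(16 \right)} \right)}} = \frac{1}{-17756 + 6} = \frac{1}{-17750} = - \frac{1}{17750}$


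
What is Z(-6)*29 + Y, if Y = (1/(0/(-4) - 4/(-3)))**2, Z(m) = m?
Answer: -2775/16 ≈ -173.44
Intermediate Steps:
Y = 9/16 (Y = (1/(0*(-1/4) - 4*(-1/3)))**2 = (1/(0 + 4/3))**2 = (1/(4/3))**2 = (3/4)**2 = 9/16 ≈ 0.56250)
Z(-6)*29 + Y = -6*29 + 9/16 = -174 + 9/16 = -2775/16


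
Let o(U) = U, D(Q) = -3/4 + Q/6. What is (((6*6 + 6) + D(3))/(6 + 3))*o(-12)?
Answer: -167/3 ≈ -55.667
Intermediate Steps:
D(Q) = -¾ + Q/6 (D(Q) = -3*¼ + Q*(⅙) = -¾ + Q/6)
(((6*6 + 6) + D(3))/(6 + 3))*o(-12) = (((6*6 + 6) + (-¾ + (⅙)*3))/(6 + 3))*(-12) = (((36 + 6) + (-¾ + ½))/9)*(-12) = ((42 - ¼)*(⅑))*(-12) = ((167/4)*(⅑))*(-12) = (167/36)*(-12) = -167/3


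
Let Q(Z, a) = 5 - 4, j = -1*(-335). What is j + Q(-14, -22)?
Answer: 336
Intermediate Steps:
j = 335
Q(Z, a) = 1
j + Q(-14, -22) = 335 + 1 = 336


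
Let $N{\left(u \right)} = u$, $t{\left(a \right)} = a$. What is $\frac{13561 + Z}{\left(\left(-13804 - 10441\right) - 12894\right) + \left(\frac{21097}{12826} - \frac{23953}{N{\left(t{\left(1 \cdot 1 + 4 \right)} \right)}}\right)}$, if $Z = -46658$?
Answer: $\frac{2122510610}{2688839763} \approx 0.78938$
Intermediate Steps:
$\frac{13561 + Z}{\left(\left(-13804 - 10441\right) - 12894\right) + \left(\frac{21097}{12826} - \frac{23953}{N{\left(t{\left(1 \cdot 1 + 4 \right)} \right)}}\right)} = \frac{13561 - 46658}{\left(\left(-13804 - 10441\right) - 12894\right) + \left(\frac{21097}{12826} - \frac{23953}{1 \cdot 1 + 4}\right)} = - \frac{33097}{\left(-24245 - 12894\right) + \left(21097 \cdot \frac{1}{12826} - \frac{23953}{1 + 4}\right)} = - \frac{33097}{-37139 + \left(\frac{21097}{12826} - \frac{23953}{5}\right)} = - \frac{33097}{-37139 - \frac{307115693}{64130}} = - \frac{33097}{- \frac{2688839763}{64130}} = \left(-33097\right) \left(- \frac{64130}{2688839763}\right) = \frac{2122510610}{2688839763}$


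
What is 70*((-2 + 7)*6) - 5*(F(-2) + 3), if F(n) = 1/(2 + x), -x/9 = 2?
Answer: 33365/16 ≈ 2085.3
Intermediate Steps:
x = -18 (x = -9*2 = -18)
F(n) = -1/16 (F(n) = 1/(2 - 18) = 1/(-16) = -1/16)
70*((-2 + 7)*6) - 5*(F(-2) + 3) = 70*((-2 + 7)*6) - 5*(-1/16 + 3) = 70*(5*6) - 5*47/16 = 70*30 - 235/16 = 2100 - 235/16 = 33365/16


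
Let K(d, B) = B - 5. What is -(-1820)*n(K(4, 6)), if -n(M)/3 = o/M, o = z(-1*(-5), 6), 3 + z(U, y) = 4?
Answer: -5460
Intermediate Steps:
z(U, y) = 1 (z(U, y) = -3 + 4 = 1)
o = 1
K(d, B) = -5 + B
n(M) = -3/M
-(-1820)*n(K(4, 6)) = -(-1820)*(-3/(-5 + 6)) = -(-1820)*(-3/1) = -(-1820)*(-3*1) = -(-1820)*(-3) = -260*21 = -5460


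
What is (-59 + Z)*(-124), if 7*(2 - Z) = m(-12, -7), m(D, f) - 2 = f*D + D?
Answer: 58652/7 ≈ 8378.9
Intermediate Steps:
m(D, f) = 2 + D + D*f (m(D, f) = 2 + (f*D + D) = 2 + (D*f + D) = 2 + (D + D*f) = 2 + D + D*f)
Z = -60/7 (Z = 2 - (2 - 12 - 12*(-7))/7 = 2 - (2 - 12 + 84)/7 = 2 - ⅐*74 = 2 - 74/7 = -60/7 ≈ -8.5714)
(-59 + Z)*(-124) = (-59 - 60/7)*(-124) = -473/7*(-124) = 58652/7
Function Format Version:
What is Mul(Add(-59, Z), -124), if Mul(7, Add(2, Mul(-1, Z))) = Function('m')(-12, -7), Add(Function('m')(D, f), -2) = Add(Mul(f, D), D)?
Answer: Rational(58652, 7) ≈ 8378.9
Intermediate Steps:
Function('m')(D, f) = Add(2, D, Mul(D, f)) (Function('m')(D, f) = Add(2, Add(Mul(f, D), D)) = Add(2, Add(Mul(D, f), D)) = Add(2, Add(D, Mul(D, f))) = Add(2, D, Mul(D, f)))
Z = Rational(-60, 7) (Z = Add(2, Mul(Rational(-1, 7), Add(2, -12, Mul(-12, -7)))) = Add(2, Mul(Rational(-1, 7), Add(2, -12, 84))) = Add(2, Mul(Rational(-1, 7), 74)) = Add(2, Rational(-74, 7)) = Rational(-60, 7) ≈ -8.5714)
Mul(Add(-59, Z), -124) = Mul(Add(-59, Rational(-60, 7)), -124) = Mul(Rational(-473, 7), -124) = Rational(58652, 7)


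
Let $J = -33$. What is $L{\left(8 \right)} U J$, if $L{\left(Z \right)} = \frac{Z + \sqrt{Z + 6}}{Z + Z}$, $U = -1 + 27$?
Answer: $-429 - \frac{429 \sqrt{14}}{8} \approx -629.65$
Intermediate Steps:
$U = 26$
$L{\left(Z \right)} = \frac{Z + \sqrt{6 + Z}}{2 Z}$
$L{\left(8 \right)} U J = \frac{8 + \sqrt{6 + 8}}{2 \cdot 8} \cdot 26 \left(-33\right) = \frac{1}{2} \cdot \frac{1}{8} \left(8 + \sqrt{14}\right) 26 \left(-33\right) = \left(\frac{1}{2} + \frac{\sqrt{14}}{16}\right) 26 \left(-33\right) = \left(13 + \frac{13 \sqrt{14}}{8}\right) \left(-33\right) = -429 - \frac{429 \sqrt{14}}{8}$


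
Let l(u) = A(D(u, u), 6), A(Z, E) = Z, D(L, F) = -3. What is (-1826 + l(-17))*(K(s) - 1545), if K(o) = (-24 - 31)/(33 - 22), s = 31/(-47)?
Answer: 2834950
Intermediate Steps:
s = -31/47 (s = 31*(-1/47) = -31/47 ≈ -0.65957)
K(o) = -5 (K(o) = -55/11 = -55*1/11 = -5)
l(u) = -3
(-1826 + l(-17))*(K(s) - 1545) = (-1826 - 3)*(-5 - 1545) = -1829*(-1550) = 2834950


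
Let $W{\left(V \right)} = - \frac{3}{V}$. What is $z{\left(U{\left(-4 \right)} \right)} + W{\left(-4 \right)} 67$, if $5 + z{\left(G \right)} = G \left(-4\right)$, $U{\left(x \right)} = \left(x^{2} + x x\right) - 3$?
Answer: $- \frac{283}{4} \approx -70.75$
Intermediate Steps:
$U{\left(x \right)} = -3 + 2 x^{2}$ ($U{\left(x \right)} = \left(x^{2} + x^{2}\right) - 3 = 2 x^{2} - 3 = -3 + 2 x^{2}$)
$z{\left(G \right)} = -5 - 4 G$ ($z{\left(G \right)} = -5 + G \left(-4\right) = -5 - 4 G$)
$z{\left(U{\left(-4 \right)} \right)} + W{\left(-4 \right)} 67 = \left(-5 - 4 \left(-3 + 2 \left(-4\right)^{2}\right)\right) + - \frac{3}{-4} \cdot 67 = \left(-5 - 4 \left(-3 + 2 \cdot 16\right)\right) + \left(-3\right) \left(- \frac{1}{4}\right) 67 = \left(-5 - 4 \left(-3 + 32\right)\right) + \frac{3}{4} \cdot 67 = \left(-5 - 116\right) + \frac{201}{4} = -121 + \frac{201}{4} = - \frac{283}{4}$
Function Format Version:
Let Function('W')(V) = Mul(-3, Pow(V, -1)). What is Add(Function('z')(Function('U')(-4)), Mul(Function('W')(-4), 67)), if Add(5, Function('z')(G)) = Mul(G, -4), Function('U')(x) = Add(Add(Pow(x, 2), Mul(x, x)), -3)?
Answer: Rational(-283, 4) ≈ -70.750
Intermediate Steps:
Function('U')(x) = Add(-3, Mul(2, Pow(x, 2))) (Function('U')(x) = Add(Add(Pow(x, 2), Pow(x, 2)), -3) = Add(Mul(2, Pow(x, 2)), -3) = Add(-3, Mul(2, Pow(x, 2))))
Function('z')(G) = Add(-5, Mul(-4, G)) (Function('z')(G) = Add(-5, Mul(G, -4)) = Add(-5, Mul(-4, G)))
Add(Function('z')(Function('U')(-4)), Mul(Function('W')(-4), 67)) = Add(Add(-5, Mul(-4, Add(-3, Mul(2, Pow(-4, 2))))), Mul(Mul(-3, Pow(-4, -1)), 67)) = Add(Add(-5, Mul(-4, Add(-3, Mul(2, 16)))), Mul(Mul(-3, Rational(-1, 4)), 67)) = Add(Add(-5, Mul(-4, Add(-3, 32))), Mul(Rational(3, 4), 67)) = Add(Add(-5, Mul(-4, 29)), Rational(201, 4)) = Add(Add(-5, -116), Rational(201, 4)) = Add(-121, Rational(201, 4)) = Rational(-283, 4)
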